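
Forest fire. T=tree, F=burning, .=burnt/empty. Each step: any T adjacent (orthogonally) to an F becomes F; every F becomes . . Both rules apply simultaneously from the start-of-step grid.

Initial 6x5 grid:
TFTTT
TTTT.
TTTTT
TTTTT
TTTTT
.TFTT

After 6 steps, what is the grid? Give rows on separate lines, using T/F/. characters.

Step 1: 6 trees catch fire, 2 burn out
  F.FTT
  TFTT.
  TTTTT
  TTTTT
  TTFTT
  .F.FT
Step 2: 8 trees catch fire, 6 burn out
  ...FT
  F.FT.
  TFTTT
  TTFTT
  TF.FT
  ....F
Step 3: 8 trees catch fire, 8 burn out
  ....F
  ...F.
  F.FTT
  TF.FT
  F...F
  .....
Step 4: 3 trees catch fire, 8 burn out
  .....
  .....
  ...FT
  F...F
  .....
  .....
Step 5: 1 trees catch fire, 3 burn out
  .....
  .....
  ....F
  .....
  .....
  .....
Step 6: 0 trees catch fire, 1 burn out
  .....
  .....
  .....
  .....
  .....
  .....

.....
.....
.....
.....
.....
.....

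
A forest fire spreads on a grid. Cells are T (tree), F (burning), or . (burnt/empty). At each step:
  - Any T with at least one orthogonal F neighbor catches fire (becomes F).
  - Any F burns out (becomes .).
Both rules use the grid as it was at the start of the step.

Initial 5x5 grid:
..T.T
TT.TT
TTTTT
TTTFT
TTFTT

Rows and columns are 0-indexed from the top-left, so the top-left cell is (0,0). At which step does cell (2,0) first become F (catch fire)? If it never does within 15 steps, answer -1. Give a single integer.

Step 1: cell (2,0)='T' (+5 fires, +2 burnt)
Step 2: cell (2,0)='T' (+6 fires, +5 burnt)
Step 3: cell (2,0)='T' (+3 fires, +6 burnt)
Step 4: cell (2,0)='F' (+3 fires, +3 burnt)
  -> target ignites at step 4
Step 5: cell (2,0)='.' (+1 fires, +3 burnt)
Step 6: cell (2,0)='.' (+0 fires, +1 burnt)
  fire out at step 6

4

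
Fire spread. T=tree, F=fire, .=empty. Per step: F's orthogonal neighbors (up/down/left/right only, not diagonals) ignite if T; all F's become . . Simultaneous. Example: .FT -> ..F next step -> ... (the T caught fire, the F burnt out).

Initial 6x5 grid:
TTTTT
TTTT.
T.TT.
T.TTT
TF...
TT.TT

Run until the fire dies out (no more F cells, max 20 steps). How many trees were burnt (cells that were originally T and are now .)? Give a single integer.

Step 1: +2 fires, +1 burnt (F count now 2)
Step 2: +2 fires, +2 burnt (F count now 2)
Step 3: +1 fires, +2 burnt (F count now 1)
Step 4: +1 fires, +1 burnt (F count now 1)
Step 5: +2 fires, +1 burnt (F count now 2)
Step 6: +2 fires, +2 burnt (F count now 2)
Step 7: +3 fires, +2 burnt (F count now 3)
Step 8: +3 fires, +3 burnt (F count now 3)
Step 9: +2 fires, +3 burnt (F count now 2)
Step 10: +1 fires, +2 burnt (F count now 1)
Step 11: +0 fires, +1 burnt (F count now 0)
Fire out after step 11
Initially T: 21, now '.': 28
Total burnt (originally-T cells now '.'): 19

Answer: 19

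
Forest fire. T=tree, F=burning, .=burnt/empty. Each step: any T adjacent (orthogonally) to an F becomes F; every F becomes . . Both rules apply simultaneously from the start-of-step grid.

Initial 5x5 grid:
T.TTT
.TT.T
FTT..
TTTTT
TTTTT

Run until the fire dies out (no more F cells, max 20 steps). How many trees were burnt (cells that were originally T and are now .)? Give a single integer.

Step 1: +2 fires, +1 burnt (F count now 2)
Step 2: +4 fires, +2 burnt (F count now 4)
Step 3: +3 fires, +4 burnt (F count now 3)
Step 4: +3 fires, +3 burnt (F count now 3)
Step 5: +3 fires, +3 burnt (F count now 3)
Step 6: +2 fires, +3 burnt (F count now 2)
Step 7: +1 fires, +2 burnt (F count now 1)
Step 8: +0 fires, +1 burnt (F count now 0)
Fire out after step 8
Initially T: 19, now '.': 24
Total burnt (originally-T cells now '.'): 18

Answer: 18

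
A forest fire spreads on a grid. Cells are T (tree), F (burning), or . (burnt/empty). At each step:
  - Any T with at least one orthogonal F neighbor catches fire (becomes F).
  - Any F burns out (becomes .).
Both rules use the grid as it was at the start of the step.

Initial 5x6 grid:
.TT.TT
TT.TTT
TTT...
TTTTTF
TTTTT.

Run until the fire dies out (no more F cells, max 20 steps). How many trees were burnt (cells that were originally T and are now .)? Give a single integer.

Answer: 17

Derivation:
Step 1: +1 fires, +1 burnt (F count now 1)
Step 2: +2 fires, +1 burnt (F count now 2)
Step 3: +2 fires, +2 burnt (F count now 2)
Step 4: +3 fires, +2 burnt (F count now 3)
Step 5: +3 fires, +3 burnt (F count now 3)
Step 6: +3 fires, +3 burnt (F count now 3)
Step 7: +2 fires, +3 burnt (F count now 2)
Step 8: +1 fires, +2 burnt (F count now 1)
Step 9: +0 fires, +1 burnt (F count now 0)
Fire out after step 9
Initially T: 22, now '.': 25
Total burnt (originally-T cells now '.'): 17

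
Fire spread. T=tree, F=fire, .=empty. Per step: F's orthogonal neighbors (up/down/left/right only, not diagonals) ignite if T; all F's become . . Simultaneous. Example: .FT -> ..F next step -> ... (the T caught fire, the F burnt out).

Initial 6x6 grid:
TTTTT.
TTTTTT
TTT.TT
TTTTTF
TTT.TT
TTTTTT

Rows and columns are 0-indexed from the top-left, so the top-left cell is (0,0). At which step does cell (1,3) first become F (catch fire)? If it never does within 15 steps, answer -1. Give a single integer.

Step 1: cell (1,3)='T' (+3 fires, +1 burnt)
Step 2: cell (1,3)='T' (+5 fires, +3 burnt)
Step 3: cell (1,3)='T' (+3 fires, +5 burnt)
Step 4: cell (1,3)='F' (+6 fires, +3 burnt)
  -> target ignites at step 4
Step 5: cell (1,3)='.' (+6 fires, +6 burnt)
Step 6: cell (1,3)='.' (+5 fires, +6 burnt)
Step 7: cell (1,3)='.' (+3 fires, +5 burnt)
Step 8: cell (1,3)='.' (+1 fires, +3 burnt)
Step 9: cell (1,3)='.' (+0 fires, +1 burnt)
  fire out at step 9

4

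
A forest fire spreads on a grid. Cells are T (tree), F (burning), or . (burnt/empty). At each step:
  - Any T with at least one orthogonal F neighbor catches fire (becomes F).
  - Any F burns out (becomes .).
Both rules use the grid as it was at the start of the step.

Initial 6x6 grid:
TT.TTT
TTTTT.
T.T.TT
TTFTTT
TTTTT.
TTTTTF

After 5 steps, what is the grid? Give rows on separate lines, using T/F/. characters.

Step 1: 5 trees catch fire, 2 burn out
  TT.TTT
  TTTTT.
  T.F.TT
  TF.FTT
  TTFTT.
  TTTTF.
Step 2: 8 trees catch fire, 5 burn out
  TT.TTT
  TTFTT.
  T...TT
  F...FT
  TF.FF.
  TTFF..
Step 3: 7 trees catch fire, 8 burn out
  TT.TTT
  TF.FT.
  F...FT
  .....F
  F.....
  TF....
Step 4: 6 trees catch fire, 7 burn out
  TF.FTT
  F...F.
  .....F
  ......
  ......
  F.....
Step 5: 2 trees catch fire, 6 burn out
  F...FT
  ......
  ......
  ......
  ......
  ......

F...FT
......
......
......
......
......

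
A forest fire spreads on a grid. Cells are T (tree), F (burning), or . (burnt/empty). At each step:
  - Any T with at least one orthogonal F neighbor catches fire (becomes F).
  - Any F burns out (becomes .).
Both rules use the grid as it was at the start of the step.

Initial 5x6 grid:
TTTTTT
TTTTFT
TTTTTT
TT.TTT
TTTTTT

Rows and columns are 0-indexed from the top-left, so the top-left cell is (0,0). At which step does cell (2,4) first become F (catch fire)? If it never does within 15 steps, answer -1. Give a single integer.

Step 1: cell (2,4)='F' (+4 fires, +1 burnt)
  -> target ignites at step 1
Step 2: cell (2,4)='.' (+6 fires, +4 burnt)
Step 3: cell (2,4)='.' (+6 fires, +6 burnt)
Step 4: cell (2,4)='.' (+5 fires, +6 burnt)
Step 5: cell (2,4)='.' (+4 fires, +5 burnt)
Step 6: cell (2,4)='.' (+2 fires, +4 burnt)
Step 7: cell (2,4)='.' (+1 fires, +2 burnt)
Step 8: cell (2,4)='.' (+0 fires, +1 burnt)
  fire out at step 8

1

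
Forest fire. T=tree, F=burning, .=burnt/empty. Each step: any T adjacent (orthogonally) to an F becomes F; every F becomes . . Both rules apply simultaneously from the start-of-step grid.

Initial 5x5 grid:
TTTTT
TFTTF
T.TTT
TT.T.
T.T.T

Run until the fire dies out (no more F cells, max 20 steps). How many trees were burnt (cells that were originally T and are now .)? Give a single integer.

Step 1: +6 fires, +2 burnt (F count now 6)
Step 2: +6 fires, +6 burnt (F count now 6)
Step 3: +2 fires, +6 burnt (F count now 2)
Step 4: +2 fires, +2 burnt (F count now 2)
Step 5: +0 fires, +2 burnt (F count now 0)
Fire out after step 5
Initially T: 18, now '.': 23
Total burnt (originally-T cells now '.'): 16

Answer: 16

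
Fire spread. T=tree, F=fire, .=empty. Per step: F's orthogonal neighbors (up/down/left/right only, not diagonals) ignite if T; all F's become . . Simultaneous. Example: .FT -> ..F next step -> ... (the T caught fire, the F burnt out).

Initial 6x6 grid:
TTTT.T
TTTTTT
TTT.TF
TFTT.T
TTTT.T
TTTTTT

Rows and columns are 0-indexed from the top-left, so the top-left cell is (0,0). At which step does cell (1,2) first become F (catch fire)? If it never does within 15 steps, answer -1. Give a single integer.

Step 1: cell (1,2)='T' (+7 fires, +2 burnt)
Step 2: cell (1,2)='T' (+10 fires, +7 burnt)
Step 3: cell (1,2)='F' (+8 fires, +10 burnt)
  -> target ignites at step 3
Step 4: cell (1,2)='.' (+5 fires, +8 burnt)
Step 5: cell (1,2)='.' (+0 fires, +5 burnt)
  fire out at step 5

3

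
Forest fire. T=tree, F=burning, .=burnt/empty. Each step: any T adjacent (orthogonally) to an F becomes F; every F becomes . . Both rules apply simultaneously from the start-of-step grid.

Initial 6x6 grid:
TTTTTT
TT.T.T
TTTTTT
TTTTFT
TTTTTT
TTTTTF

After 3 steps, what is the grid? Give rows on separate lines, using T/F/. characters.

Step 1: 6 trees catch fire, 2 burn out
  TTTTTT
  TT.T.T
  TTTTFT
  TTTF.F
  TTTTFF
  TTTTF.
Step 2: 5 trees catch fire, 6 burn out
  TTTTTT
  TT.T.T
  TTTF.F
  TTF...
  TTTF..
  TTTF..
Step 3: 6 trees catch fire, 5 burn out
  TTTTTT
  TT.F.F
  TTF...
  TF....
  TTF...
  TTF...

TTTTTT
TT.F.F
TTF...
TF....
TTF...
TTF...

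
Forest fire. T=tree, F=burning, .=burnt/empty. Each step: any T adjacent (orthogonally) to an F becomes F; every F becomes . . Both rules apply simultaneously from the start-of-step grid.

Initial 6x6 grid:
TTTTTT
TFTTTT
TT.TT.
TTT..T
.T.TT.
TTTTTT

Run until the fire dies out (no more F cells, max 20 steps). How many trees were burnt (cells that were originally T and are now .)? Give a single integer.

Answer: 27

Derivation:
Step 1: +4 fires, +1 burnt (F count now 4)
Step 2: +5 fires, +4 burnt (F count now 5)
Step 3: +6 fires, +5 burnt (F count now 6)
Step 4: +4 fires, +6 burnt (F count now 4)
Step 5: +3 fires, +4 burnt (F count now 3)
Step 6: +1 fires, +3 burnt (F count now 1)
Step 7: +2 fires, +1 burnt (F count now 2)
Step 8: +2 fires, +2 burnt (F count now 2)
Step 9: +0 fires, +2 burnt (F count now 0)
Fire out after step 9
Initially T: 28, now '.': 35
Total burnt (originally-T cells now '.'): 27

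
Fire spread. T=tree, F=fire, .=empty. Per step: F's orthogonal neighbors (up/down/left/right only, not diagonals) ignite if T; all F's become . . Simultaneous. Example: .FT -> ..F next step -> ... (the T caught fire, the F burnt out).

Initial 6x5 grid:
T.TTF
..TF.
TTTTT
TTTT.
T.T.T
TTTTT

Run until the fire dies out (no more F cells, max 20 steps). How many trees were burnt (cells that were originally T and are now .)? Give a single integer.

Step 1: +3 fires, +2 burnt (F count now 3)
Step 2: +4 fires, +3 burnt (F count now 4)
Step 3: +2 fires, +4 burnt (F count now 2)
Step 4: +3 fires, +2 burnt (F count now 3)
Step 5: +2 fires, +3 burnt (F count now 2)
Step 6: +3 fires, +2 burnt (F count now 3)
Step 7: +2 fires, +3 burnt (F count now 2)
Step 8: +1 fires, +2 burnt (F count now 1)
Step 9: +0 fires, +1 burnt (F count now 0)
Fire out after step 9
Initially T: 21, now '.': 29
Total burnt (originally-T cells now '.'): 20

Answer: 20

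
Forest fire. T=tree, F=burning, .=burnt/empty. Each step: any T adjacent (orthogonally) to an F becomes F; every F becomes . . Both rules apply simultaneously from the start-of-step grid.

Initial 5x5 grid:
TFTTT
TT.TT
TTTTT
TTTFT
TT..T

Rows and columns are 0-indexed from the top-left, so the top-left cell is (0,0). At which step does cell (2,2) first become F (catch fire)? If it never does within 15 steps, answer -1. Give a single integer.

Step 1: cell (2,2)='T' (+6 fires, +2 burnt)
Step 2: cell (2,2)='F' (+8 fires, +6 burnt)
  -> target ignites at step 2
Step 3: cell (2,2)='.' (+5 fires, +8 burnt)
Step 4: cell (2,2)='.' (+1 fires, +5 burnt)
Step 5: cell (2,2)='.' (+0 fires, +1 burnt)
  fire out at step 5

2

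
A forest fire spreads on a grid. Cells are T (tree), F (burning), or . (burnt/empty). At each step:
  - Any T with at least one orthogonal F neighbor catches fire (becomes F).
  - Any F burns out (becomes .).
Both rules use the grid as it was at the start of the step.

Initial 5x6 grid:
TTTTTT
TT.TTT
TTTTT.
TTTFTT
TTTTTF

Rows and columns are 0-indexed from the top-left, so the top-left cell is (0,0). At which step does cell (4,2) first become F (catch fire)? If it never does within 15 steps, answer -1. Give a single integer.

Step 1: cell (4,2)='T' (+6 fires, +2 burnt)
Step 2: cell (4,2)='F' (+5 fires, +6 burnt)
  -> target ignites at step 2
Step 3: cell (4,2)='.' (+5 fires, +5 burnt)
Step 4: cell (4,2)='.' (+6 fires, +5 burnt)
Step 5: cell (4,2)='.' (+3 fires, +6 burnt)
Step 6: cell (4,2)='.' (+1 fires, +3 burnt)
Step 7: cell (4,2)='.' (+0 fires, +1 burnt)
  fire out at step 7

2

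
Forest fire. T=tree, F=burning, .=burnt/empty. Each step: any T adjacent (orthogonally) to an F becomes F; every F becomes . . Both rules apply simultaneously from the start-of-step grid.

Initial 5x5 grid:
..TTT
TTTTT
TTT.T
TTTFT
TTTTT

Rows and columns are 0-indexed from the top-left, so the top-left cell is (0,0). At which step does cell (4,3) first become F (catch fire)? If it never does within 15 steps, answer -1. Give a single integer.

Step 1: cell (4,3)='F' (+3 fires, +1 burnt)
  -> target ignites at step 1
Step 2: cell (4,3)='.' (+5 fires, +3 burnt)
Step 3: cell (4,3)='.' (+5 fires, +5 burnt)
Step 4: cell (4,3)='.' (+6 fires, +5 burnt)
Step 5: cell (4,3)='.' (+2 fires, +6 burnt)
Step 6: cell (4,3)='.' (+0 fires, +2 burnt)
  fire out at step 6

1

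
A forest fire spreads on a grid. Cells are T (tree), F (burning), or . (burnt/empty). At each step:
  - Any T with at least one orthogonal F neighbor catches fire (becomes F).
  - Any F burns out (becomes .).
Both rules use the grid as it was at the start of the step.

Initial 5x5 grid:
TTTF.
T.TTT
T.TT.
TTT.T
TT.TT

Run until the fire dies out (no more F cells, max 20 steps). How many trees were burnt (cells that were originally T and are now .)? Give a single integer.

Step 1: +2 fires, +1 burnt (F count now 2)
Step 2: +4 fires, +2 burnt (F count now 4)
Step 3: +2 fires, +4 burnt (F count now 2)
Step 4: +2 fires, +2 burnt (F count now 2)
Step 5: +2 fires, +2 burnt (F count now 2)
Step 6: +2 fires, +2 burnt (F count now 2)
Step 7: +1 fires, +2 burnt (F count now 1)
Step 8: +0 fires, +1 burnt (F count now 0)
Fire out after step 8
Initially T: 18, now '.': 22
Total burnt (originally-T cells now '.'): 15

Answer: 15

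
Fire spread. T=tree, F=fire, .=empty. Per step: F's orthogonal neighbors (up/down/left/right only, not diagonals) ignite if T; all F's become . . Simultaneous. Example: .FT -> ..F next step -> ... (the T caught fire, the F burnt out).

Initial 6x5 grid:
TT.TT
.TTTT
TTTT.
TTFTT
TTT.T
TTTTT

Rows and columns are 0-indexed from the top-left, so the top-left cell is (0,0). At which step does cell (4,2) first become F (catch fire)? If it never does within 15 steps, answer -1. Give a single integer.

Step 1: cell (4,2)='F' (+4 fires, +1 burnt)
  -> target ignites at step 1
Step 2: cell (4,2)='.' (+7 fires, +4 burnt)
Step 3: cell (4,2)='.' (+7 fires, +7 burnt)
Step 4: cell (4,2)='.' (+5 fires, +7 burnt)
Step 5: cell (4,2)='.' (+2 fires, +5 burnt)
Step 6: cell (4,2)='.' (+0 fires, +2 burnt)
  fire out at step 6

1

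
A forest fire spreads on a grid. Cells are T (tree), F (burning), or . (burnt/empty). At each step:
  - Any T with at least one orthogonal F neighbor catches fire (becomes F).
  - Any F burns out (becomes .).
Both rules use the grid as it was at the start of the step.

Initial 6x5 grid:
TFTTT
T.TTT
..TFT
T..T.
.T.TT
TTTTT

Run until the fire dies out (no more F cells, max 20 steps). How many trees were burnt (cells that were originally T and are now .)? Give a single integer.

Step 1: +6 fires, +2 burnt (F count now 6)
Step 2: +5 fires, +6 burnt (F count now 5)
Step 3: +3 fires, +5 burnt (F count now 3)
Step 4: +2 fires, +3 burnt (F count now 2)
Step 5: +1 fires, +2 burnt (F count now 1)
Step 6: +2 fires, +1 burnt (F count now 2)
Step 7: +0 fires, +2 burnt (F count now 0)
Fire out after step 7
Initially T: 20, now '.': 29
Total burnt (originally-T cells now '.'): 19

Answer: 19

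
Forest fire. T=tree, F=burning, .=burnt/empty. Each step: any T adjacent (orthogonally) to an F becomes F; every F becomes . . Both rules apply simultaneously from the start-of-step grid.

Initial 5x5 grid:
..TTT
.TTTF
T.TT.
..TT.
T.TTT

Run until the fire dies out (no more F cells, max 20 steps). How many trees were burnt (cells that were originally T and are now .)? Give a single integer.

Answer: 13

Derivation:
Step 1: +2 fires, +1 burnt (F count now 2)
Step 2: +3 fires, +2 burnt (F count now 3)
Step 3: +4 fires, +3 burnt (F count now 4)
Step 4: +2 fires, +4 burnt (F count now 2)
Step 5: +2 fires, +2 burnt (F count now 2)
Step 6: +0 fires, +2 burnt (F count now 0)
Fire out after step 6
Initially T: 15, now '.': 23
Total burnt (originally-T cells now '.'): 13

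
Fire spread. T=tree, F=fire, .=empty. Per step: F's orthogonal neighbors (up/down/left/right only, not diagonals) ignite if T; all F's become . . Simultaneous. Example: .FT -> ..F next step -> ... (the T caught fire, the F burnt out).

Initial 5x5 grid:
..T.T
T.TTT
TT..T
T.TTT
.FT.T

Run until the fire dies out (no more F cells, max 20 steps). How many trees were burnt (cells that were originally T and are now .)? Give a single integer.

Step 1: +1 fires, +1 burnt (F count now 1)
Step 2: +1 fires, +1 burnt (F count now 1)
Step 3: +1 fires, +1 burnt (F count now 1)
Step 4: +1 fires, +1 burnt (F count now 1)
Step 5: +2 fires, +1 burnt (F count now 2)
Step 6: +1 fires, +2 burnt (F count now 1)
Step 7: +2 fires, +1 burnt (F count now 2)
Step 8: +1 fires, +2 burnt (F count now 1)
Step 9: +1 fires, +1 burnt (F count now 1)
Step 10: +0 fires, +1 burnt (F count now 0)
Fire out after step 10
Initially T: 15, now '.': 21
Total burnt (originally-T cells now '.'): 11

Answer: 11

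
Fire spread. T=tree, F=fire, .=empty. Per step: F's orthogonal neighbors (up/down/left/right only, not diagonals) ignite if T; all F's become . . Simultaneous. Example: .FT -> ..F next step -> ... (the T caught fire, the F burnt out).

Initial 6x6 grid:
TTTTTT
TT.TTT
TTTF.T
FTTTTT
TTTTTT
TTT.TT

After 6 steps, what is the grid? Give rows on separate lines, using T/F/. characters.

Step 1: 6 trees catch fire, 2 burn out
  TTTTTT
  TT.FTT
  FTF..T
  .FTFTT
  FTTTTT
  TTT.TT
Step 2: 9 trees catch fire, 6 burn out
  TTTFTT
  FT..FT
  .F...T
  ..F.FT
  .FTFTT
  FTT.TT
Step 3: 9 trees catch fire, 9 burn out
  FTF.FT
  .F...F
  .....T
  .....F
  ..F.FT
  .FT.TT
Step 4: 6 trees catch fire, 9 burn out
  .F...F
  ......
  .....F
  ......
  .....F
  ..F.FT
Step 5: 1 trees catch fire, 6 burn out
  ......
  ......
  ......
  ......
  ......
  .....F
Step 6: 0 trees catch fire, 1 burn out
  ......
  ......
  ......
  ......
  ......
  ......

......
......
......
......
......
......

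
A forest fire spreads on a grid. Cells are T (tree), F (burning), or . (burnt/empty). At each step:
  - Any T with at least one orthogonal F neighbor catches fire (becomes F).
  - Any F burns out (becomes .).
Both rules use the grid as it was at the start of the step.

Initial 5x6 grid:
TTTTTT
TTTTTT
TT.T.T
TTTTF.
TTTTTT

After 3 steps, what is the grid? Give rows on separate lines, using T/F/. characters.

Step 1: 2 trees catch fire, 1 burn out
  TTTTTT
  TTTTTT
  TT.T.T
  TTTF..
  TTTTFT
Step 2: 4 trees catch fire, 2 burn out
  TTTTTT
  TTTTTT
  TT.F.T
  TTF...
  TTTF.F
Step 3: 3 trees catch fire, 4 burn out
  TTTTTT
  TTTFTT
  TT...T
  TF....
  TTF...

TTTTTT
TTTFTT
TT...T
TF....
TTF...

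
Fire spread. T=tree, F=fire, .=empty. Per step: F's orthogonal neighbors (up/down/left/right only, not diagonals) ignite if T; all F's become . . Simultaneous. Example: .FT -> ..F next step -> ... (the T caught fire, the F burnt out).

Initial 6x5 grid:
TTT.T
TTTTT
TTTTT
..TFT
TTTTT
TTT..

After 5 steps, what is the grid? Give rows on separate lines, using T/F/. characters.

Step 1: 4 trees catch fire, 1 burn out
  TTT.T
  TTTTT
  TTTFT
  ..F.F
  TTTFT
  TTT..
Step 2: 5 trees catch fire, 4 burn out
  TTT.T
  TTTFT
  TTF.F
  .....
  TTF.F
  TTT..
Step 3: 5 trees catch fire, 5 burn out
  TTT.T
  TTF.F
  TF...
  .....
  TF...
  TTF..
Step 4: 6 trees catch fire, 5 burn out
  TTF.F
  TF...
  F....
  .....
  F....
  TF...
Step 5: 3 trees catch fire, 6 burn out
  TF...
  F....
  .....
  .....
  .....
  F....

TF...
F....
.....
.....
.....
F....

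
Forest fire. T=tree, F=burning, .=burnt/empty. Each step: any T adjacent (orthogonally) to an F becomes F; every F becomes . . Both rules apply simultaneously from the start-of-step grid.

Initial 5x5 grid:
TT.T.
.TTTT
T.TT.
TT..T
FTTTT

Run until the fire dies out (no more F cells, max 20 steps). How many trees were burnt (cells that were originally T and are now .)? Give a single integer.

Answer: 8

Derivation:
Step 1: +2 fires, +1 burnt (F count now 2)
Step 2: +3 fires, +2 burnt (F count now 3)
Step 3: +1 fires, +3 burnt (F count now 1)
Step 4: +1 fires, +1 burnt (F count now 1)
Step 5: +1 fires, +1 burnt (F count now 1)
Step 6: +0 fires, +1 burnt (F count now 0)
Fire out after step 6
Initially T: 17, now '.': 16
Total burnt (originally-T cells now '.'): 8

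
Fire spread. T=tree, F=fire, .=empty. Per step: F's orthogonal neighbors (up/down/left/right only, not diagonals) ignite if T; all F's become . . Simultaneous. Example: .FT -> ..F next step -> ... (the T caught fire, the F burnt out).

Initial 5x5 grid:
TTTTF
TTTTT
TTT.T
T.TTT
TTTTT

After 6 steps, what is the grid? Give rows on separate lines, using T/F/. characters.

Step 1: 2 trees catch fire, 1 burn out
  TTTF.
  TTTTF
  TTT.T
  T.TTT
  TTTTT
Step 2: 3 trees catch fire, 2 burn out
  TTF..
  TTTF.
  TTT.F
  T.TTT
  TTTTT
Step 3: 3 trees catch fire, 3 burn out
  TF...
  TTF..
  TTT..
  T.TTF
  TTTTT
Step 4: 5 trees catch fire, 3 burn out
  F....
  TF...
  TTF..
  T.TF.
  TTTTF
Step 5: 4 trees catch fire, 5 burn out
  .....
  F....
  TF...
  T.F..
  TTTF.
Step 6: 2 trees catch fire, 4 burn out
  .....
  .....
  F....
  T....
  TTF..

.....
.....
F....
T....
TTF..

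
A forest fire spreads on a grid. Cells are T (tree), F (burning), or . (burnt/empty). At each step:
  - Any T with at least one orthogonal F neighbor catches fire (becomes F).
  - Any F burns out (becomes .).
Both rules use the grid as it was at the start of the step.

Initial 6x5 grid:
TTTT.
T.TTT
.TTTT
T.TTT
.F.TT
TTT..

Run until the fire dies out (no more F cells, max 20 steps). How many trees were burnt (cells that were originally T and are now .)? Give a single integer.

Step 1: +1 fires, +1 burnt (F count now 1)
Step 2: +2 fires, +1 burnt (F count now 2)
Step 3: +0 fires, +2 burnt (F count now 0)
Fire out after step 3
Initially T: 21, now '.': 12
Total burnt (originally-T cells now '.'): 3

Answer: 3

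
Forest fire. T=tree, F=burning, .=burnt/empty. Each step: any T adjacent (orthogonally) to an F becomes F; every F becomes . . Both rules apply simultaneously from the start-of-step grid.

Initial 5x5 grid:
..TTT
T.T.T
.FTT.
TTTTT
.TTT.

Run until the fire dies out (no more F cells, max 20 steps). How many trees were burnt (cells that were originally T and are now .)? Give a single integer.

Step 1: +2 fires, +1 burnt (F count now 2)
Step 2: +5 fires, +2 burnt (F count now 5)
Step 3: +3 fires, +5 burnt (F count now 3)
Step 4: +3 fires, +3 burnt (F count now 3)
Step 5: +1 fires, +3 burnt (F count now 1)
Step 6: +1 fires, +1 burnt (F count now 1)
Step 7: +0 fires, +1 burnt (F count now 0)
Fire out after step 7
Initially T: 16, now '.': 24
Total burnt (originally-T cells now '.'): 15

Answer: 15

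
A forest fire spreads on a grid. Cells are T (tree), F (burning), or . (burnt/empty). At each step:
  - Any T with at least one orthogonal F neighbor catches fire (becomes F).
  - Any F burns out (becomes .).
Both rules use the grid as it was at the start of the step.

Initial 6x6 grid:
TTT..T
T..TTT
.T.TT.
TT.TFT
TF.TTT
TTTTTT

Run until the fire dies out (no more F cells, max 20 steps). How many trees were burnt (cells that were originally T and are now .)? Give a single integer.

Answer: 21

Derivation:
Step 1: +7 fires, +2 burnt (F count now 7)
Step 2: +9 fires, +7 burnt (F count now 9)
Step 3: +4 fires, +9 burnt (F count now 4)
Step 4: +1 fires, +4 burnt (F count now 1)
Step 5: +0 fires, +1 burnt (F count now 0)
Fire out after step 5
Initially T: 25, now '.': 32
Total burnt (originally-T cells now '.'): 21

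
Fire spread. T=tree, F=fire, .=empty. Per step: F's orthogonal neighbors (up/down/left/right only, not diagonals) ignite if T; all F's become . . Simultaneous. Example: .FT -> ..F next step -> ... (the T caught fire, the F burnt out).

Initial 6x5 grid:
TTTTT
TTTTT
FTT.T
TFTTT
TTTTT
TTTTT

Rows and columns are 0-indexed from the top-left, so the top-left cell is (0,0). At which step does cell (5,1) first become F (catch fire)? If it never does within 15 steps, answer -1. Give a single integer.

Step 1: cell (5,1)='T' (+5 fires, +2 burnt)
Step 2: cell (5,1)='F' (+7 fires, +5 burnt)
  -> target ignites at step 2
Step 3: cell (5,1)='.' (+6 fires, +7 burnt)
Step 4: cell (5,1)='.' (+5 fires, +6 burnt)
Step 5: cell (5,1)='.' (+3 fires, +5 burnt)
Step 6: cell (5,1)='.' (+1 fires, +3 burnt)
Step 7: cell (5,1)='.' (+0 fires, +1 burnt)
  fire out at step 7

2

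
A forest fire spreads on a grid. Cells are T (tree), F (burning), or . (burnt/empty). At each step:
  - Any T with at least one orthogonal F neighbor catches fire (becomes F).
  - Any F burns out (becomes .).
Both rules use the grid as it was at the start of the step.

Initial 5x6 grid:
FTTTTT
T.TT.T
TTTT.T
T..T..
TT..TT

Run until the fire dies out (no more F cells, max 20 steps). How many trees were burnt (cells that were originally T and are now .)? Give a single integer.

Step 1: +2 fires, +1 burnt (F count now 2)
Step 2: +2 fires, +2 burnt (F count now 2)
Step 3: +4 fires, +2 burnt (F count now 4)
Step 4: +4 fires, +4 burnt (F count now 4)
Step 5: +3 fires, +4 burnt (F count now 3)
Step 6: +2 fires, +3 burnt (F count now 2)
Step 7: +1 fires, +2 burnt (F count now 1)
Step 8: +0 fires, +1 burnt (F count now 0)
Fire out after step 8
Initially T: 20, now '.': 28
Total burnt (originally-T cells now '.'): 18

Answer: 18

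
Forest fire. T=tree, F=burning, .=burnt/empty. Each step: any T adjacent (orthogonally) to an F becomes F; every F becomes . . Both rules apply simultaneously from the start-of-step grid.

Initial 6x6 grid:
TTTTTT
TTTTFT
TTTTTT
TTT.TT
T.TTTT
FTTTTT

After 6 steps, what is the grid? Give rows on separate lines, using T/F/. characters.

Step 1: 6 trees catch fire, 2 burn out
  TTTTFT
  TTTF.F
  TTTTFT
  TTT.TT
  F.TTTT
  .FTTTT
Step 2: 8 trees catch fire, 6 burn out
  TTTF.F
  TTF...
  TTTF.F
  FTT.FT
  ..TTTT
  ..FTTT
Step 3: 9 trees catch fire, 8 burn out
  TTF...
  TF....
  FTF...
  .FT..F
  ..FTFT
  ...FTT
Step 4: 7 trees catch fire, 9 burn out
  TF....
  F.....
  .F....
  ..F...
  ...F.F
  ....FT
Step 5: 2 trees catch fire, 7 burn out
  F.....
  ......
  ......
  ......
  ......
  .....F
Step 6: 0 trees catch fire, 2 burn out
  ......
  ......
  ......
  ......
  ......
  ......

......
......
......
......
......
......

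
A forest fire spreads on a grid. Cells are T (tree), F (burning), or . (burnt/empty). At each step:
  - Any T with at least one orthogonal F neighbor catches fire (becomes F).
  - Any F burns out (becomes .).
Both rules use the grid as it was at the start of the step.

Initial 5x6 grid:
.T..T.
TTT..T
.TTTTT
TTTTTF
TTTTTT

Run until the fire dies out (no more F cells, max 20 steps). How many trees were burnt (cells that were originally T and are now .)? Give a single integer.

Answer: 21

Derivation:
Step 1: +3 fires, +1 burnt (F count now 3)
Step 2: +4 fires, +3 burnt (F count now 4)
Step 3: +3 fires, +4 burnt (F count now 3)
Step 4: +3 fires, +3 burnt (F count now 3)
Step 5: +4 fires, +3 burnt (F count now 4)
Step 6: +2 fires, +4 burnt (F count now 2)
Step 7: +2 fires, +2 burnt (F count now 2)
Step 8: +0 fires, +2 burnt (F count now 0)
Fire out after step 8
Initially T: 22, now '.': 29
Total burnt (originally-T cells now '.'): 21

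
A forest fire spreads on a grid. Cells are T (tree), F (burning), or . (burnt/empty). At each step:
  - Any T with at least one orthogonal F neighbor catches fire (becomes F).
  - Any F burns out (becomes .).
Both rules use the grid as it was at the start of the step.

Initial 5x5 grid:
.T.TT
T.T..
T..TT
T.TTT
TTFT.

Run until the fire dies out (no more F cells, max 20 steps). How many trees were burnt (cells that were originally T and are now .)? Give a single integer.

Answer: 11

Derivation:
Step 1: +3 fires, +1 burnt (F count now 3)
Step 2: +2 fires, +3 burnt (F count now 2)
Step 3: +3 fires, +2 burnt (F count now 3)
Step 4: +2 fires, +3 burnt (F count now 2)
Step 5: +1 fires, +2 burnt (F count now 1)
Step 6: +0 fires, +1 burnt (F count now 0)
Fire out after step 6
Initially T: 15, now '.': 21
Total burnt (originally-T cells now '.'): 11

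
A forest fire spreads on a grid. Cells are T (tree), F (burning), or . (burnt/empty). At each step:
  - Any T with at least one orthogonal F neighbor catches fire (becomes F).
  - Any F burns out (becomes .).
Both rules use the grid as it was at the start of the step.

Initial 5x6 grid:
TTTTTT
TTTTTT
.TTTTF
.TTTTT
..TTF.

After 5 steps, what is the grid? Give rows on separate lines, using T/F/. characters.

Step 1: 5 trees catch fire, 2 burn out
  TTTTTT
  TTTTTF
  .TTTF.
  .TTTFF
  ..TF..
Step 2: 5 trees catch fire, 5 burn out
  TTTTTF
  TTTTF.
  .TTF..
  .TTF..
  ..F...
Step 3: 4 trees catch fire, 5 burn out
  TTTTF.
  TTTF..
  .TF...
  .TF...
  ......
Step 4: 4 trees catch fire, 4 burn out
  TTTF..
  TTF...
  .F....
  .F....
  ......
Step 5: 2 trees catch fire, 4 burn out
  TTF...
  TF....
  ......
  ......
  ......

TTF...
TF....
......
......
......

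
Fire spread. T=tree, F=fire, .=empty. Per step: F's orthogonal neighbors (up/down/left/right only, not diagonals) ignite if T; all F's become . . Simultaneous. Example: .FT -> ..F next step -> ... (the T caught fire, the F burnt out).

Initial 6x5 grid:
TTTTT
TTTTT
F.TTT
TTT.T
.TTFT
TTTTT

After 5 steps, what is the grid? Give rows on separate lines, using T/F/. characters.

Step 1: 5 trees catch fire, 2 burn out
  TTTTT
  FTTTT
  ..TTT
  FTT.T
  .TF.F
  TTTFT
Step 2: 8 trees catch fire, 5 burn out
  FTTTT
  .FTTT
  ..TTT
  .FF.F
  .F...
  TTF.F
Step 3: 5 trees catch fire, 8 burn out
  .FTTT
  ..FTT
  ..FTF
  .....
  .....
  TF...
Step 4: 5 trees catch fire, 5 burn out
  ..FTT
  ...FF
  ...F.
  .....
  .....
  F....
Step 5: 2 trees catch fire, 5 burn out
  ...FF
  .....
  .....
  .....
  .....
  .....

...FF
.....
.....
.....
.....
.....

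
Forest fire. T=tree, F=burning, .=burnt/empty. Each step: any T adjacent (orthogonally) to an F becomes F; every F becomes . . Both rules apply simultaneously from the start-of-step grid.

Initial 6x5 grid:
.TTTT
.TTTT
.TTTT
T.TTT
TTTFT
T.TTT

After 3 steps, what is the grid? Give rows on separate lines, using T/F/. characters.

Step 1: 4 trees catch fire, 1 burn out
  .TTTT
  .TTTT
  .TTTT
  T.TFT
  TTF.F
  T.TFT
Step 2: 6 trees catch fire, 4 burn out
  .TTTT
  .TTTT
  .TTFT
  T.F.F
  TF...
  T.F.F
Step 3: 4 trees catch fire, 6 burn out
  .TTTT
  .TTFT
  .TF.F
  T....
  F....
  T....

.TTTT
.TTFT
.TF.F
T....
F....
T....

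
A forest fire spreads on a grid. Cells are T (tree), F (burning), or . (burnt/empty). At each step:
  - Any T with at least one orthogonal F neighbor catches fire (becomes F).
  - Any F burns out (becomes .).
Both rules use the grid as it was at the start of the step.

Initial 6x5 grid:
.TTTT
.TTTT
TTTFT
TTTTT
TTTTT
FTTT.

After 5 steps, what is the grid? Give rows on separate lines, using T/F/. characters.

Step 1: 6 trees catch fire, 2 burn out
  .TTTT
  .TTFT
  TTF.F
  TTTFT
  FTTTT
  .FTT.
Step 2: 10 trees catch fire, 6 burn out
  .TTFT
  .TF.F
  TF...
  FTF.F
  .FTFT
  ..FT.
Step 3: 8 trees catch fire, 10 burn out
  .TF.F
  .F...
  F....
  .F...
  ..F.F
  ...F.
Step 4: 1 trees catch fire, 8 burn out
  .F...
  .....
  .....
  .....
  .....
  .....
Step 5: 0 trees catch fire, 1 burn out
  .....
  .....
  .....
  .....
  .....
  .....

.....
.....
.....
.....
.....
.....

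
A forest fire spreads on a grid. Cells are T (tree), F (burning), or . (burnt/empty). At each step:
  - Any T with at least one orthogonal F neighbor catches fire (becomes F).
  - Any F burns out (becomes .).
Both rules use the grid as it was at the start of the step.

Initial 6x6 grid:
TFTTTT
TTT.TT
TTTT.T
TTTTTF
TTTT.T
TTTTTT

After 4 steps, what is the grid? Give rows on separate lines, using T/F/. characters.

Step 1: 6 trees catch fire, 2 burn out
  F.FTTT
  TFT.TT
  TTTT.F
  TTTTF.
  TTTT.F
  TTTTTT
Step 2: 7 trees catch fire, 6 burn out
  ...FTT
  F.F.TF
  TFTT..
  TTTF..
  TTTT..
  TTTTTF
Step 3: 10 trees catch fire, 7 burn out
  ....FF
  ....F.
  F.FF..
  TFF...
  TTTF..
  TTTTF.
Step 4: 4 trees catch fire, 10 burn out
  ......
  ......
  ......
  F.....
  TFF...
  TTTF..

......
......
......
F.....
TFF...
TTTF..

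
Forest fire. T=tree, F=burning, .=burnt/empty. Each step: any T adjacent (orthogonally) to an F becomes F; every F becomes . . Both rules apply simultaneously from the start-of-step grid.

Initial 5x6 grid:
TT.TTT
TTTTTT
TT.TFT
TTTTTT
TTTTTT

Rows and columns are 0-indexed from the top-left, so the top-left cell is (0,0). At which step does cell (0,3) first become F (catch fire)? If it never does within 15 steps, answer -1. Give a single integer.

Step 1: cell (0,3)='T' (+4 fires, +1 burnt)
Step 2: cell (0,3)='T' (+6 fires, +4 burnt)
Step 3: cell (0,3)='F' (+6 fires, +6 burnt)
  -> target ignites at step 3
Step 4: cell (0,3)='.' (+3 fires, +6 burnt)
Step 5: cell (0,3)='.' (+5 fires, +3 burnt)
Step 6: cell (0,3)='.' (+3 fires, +5 burnt)
Step 7: cell (0,3)='.' (+0 fires, +3 burnt)
  fire out at step 7

3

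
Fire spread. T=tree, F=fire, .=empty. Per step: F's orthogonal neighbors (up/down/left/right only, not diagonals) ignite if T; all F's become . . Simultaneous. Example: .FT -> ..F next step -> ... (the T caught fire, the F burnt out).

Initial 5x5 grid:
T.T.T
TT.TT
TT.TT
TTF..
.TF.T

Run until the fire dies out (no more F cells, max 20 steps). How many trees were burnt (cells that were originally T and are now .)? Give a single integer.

Step 1: +2 fires, +2 burnt (F count now 2)
Step 2: +2 fires, +2 burnt (F count now 2)
Step 3: +2 fires, +2 burnt (F count now 2)
Step 4: +1 fires, +2 burnt (F count now 1)
Step 5: +1 fires, +1 burnt (F count now 1)
Step 6: +0 fires, +1 burnt (F count now 0)
Fire out after step 6
Initially T: 15, now '.': 18
Total burnt (originally-T cells now '.'): 8

Answer: 8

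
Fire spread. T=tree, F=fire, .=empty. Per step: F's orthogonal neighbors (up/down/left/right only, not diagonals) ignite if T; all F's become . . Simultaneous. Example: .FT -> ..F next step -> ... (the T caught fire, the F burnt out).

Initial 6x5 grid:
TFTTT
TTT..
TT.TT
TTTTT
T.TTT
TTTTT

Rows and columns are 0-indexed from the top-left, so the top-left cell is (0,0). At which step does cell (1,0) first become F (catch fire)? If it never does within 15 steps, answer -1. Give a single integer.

Step 1: cell (1,0)='T' (+3 fires, +1 burnt)
Step 2: cell (1,0)='F' (+4 fires, +3 burnt)
  -> target ignites at step 2
Step 3: cell (1,0)='.' (+3 fires, +4 burnt)
Step 4: cell (1,0)='.' (+2 fires, +3 burnt)
Step 5: cell (1,0)='.' (+3 fires, +2 burnt)
Step 6: cell (1,0)='.' (+5 fires, +3 burnt)
Step 7: cell (1,0)='.' (+4 fires, +5 burnt)
Step 8: cell (1,0)='.' (+1 fires, +4 burnt)
Step 9: cell (1,0)='.' (+0 fires, +1 burnt)
  fire out at step 9

2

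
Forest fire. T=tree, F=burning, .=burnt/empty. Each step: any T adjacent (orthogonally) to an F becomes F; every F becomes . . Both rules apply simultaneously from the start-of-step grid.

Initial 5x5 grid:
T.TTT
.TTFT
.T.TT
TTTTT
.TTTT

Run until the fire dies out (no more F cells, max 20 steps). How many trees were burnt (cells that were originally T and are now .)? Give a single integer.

Step 1: +4 fires, +1 burnt (F count now 4)
Step 2: +5 fires, +4 burnt (F count now 5)
Step 3: +4 fires, +5 burnt (F count now 4)
Step 4: +3 fires, +4 burnt (F count now 3)
Step 5: +2 fires, +3 burnt (F count now 2)
Step 6: +0 fires, +2 burnt (F count now 0)
Fire out after step 6
Initially T: 19, now '.': 24
Total burnt (originally-T cells now '.'): 18

Answer: 18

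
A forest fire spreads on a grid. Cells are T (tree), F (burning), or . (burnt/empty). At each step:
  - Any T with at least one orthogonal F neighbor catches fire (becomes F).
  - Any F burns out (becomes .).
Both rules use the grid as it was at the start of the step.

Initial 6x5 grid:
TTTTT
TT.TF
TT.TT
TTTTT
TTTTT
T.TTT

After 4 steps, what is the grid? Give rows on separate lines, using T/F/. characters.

Step 1: 3 trees catch fire, 1 burn out
  TTTTF
  TT.F.
  TT.TF
  TTTTT
  TTTTT
  T.TTT
Step 2: 3 trees catch fire, 3 burn out
  TTTF.
  TT...
  TT.F.
  TTTTF
  TTTTT
  T.TTT
Step 3: 3 trees catch fire, 3 burn out
  TTF..
  TT...
  TT...
  TTTF.
  TTTTF
  T.TTT
Step 4: 4 trees catch fire, 3 burn out
  TF...
  TT...
  TT...
  TTF..
  TTTF.
  T.TTF

TF...
TT...
TT...
TTF..
TTTF.
T.TTF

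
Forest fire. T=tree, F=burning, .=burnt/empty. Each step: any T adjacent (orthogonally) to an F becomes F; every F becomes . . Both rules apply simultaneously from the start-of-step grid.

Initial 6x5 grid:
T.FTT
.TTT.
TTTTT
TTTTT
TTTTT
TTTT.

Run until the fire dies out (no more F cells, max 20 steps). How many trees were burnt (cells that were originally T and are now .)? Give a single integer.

Answer: 24

Derivation:
Step 1: +2 fires, +1 burnt (F count now 2)
Step 2: +4 fires, +2 burnt (F count now 4)
Step 3: +3 fires, +4 burnt (F count now 3)
Step 4: +5 fires, +3 burnt (F count now 5)
Step 5: +5 fires, +5 burnt (F count now 5)
Step 6: +4 fires, +5 burnt (F count now 4)
Step 7: +1 fires, +4 burnt (F count now 1)
Step 8: +0 fires, +1 burnt (F count now 0)
Fire out after step 8
Initially T: 25, now '.': 29
Total burnt (originally-T cells now '.'): 24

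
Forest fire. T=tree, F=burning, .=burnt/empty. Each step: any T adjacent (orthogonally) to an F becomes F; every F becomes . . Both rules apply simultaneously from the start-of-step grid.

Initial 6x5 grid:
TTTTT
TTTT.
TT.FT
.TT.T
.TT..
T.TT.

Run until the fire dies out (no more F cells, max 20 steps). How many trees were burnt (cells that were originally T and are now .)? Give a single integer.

Step 1: +2 fires, +1 burnt (F count now 2)
Step 2: +3 fires, +2 burnt (F count now 3)
Step 3: +3 fires, +3 burnt (F count now 3)
Step 4: +3 fires, +3 burnt (F count now 3)
Step 5: +3 fires, +3 burnt (F count now 3)
Step 6: +2 fires, +3 burnt (F count now 2)
Step 7: +1 fires, +2 burnt (F count now 1)
Step 8: +1 fires, +1 burnt (F count now 1)
Step 9: +1 fires, +1 burnt (F count now 1)
Step 10: +0 fires, +1 burnt (F count now 0)
Fire out after step 10
Initially T: 20, now '.': 29
Total burnt (originally-T cells now '.'): 19

Answer: 19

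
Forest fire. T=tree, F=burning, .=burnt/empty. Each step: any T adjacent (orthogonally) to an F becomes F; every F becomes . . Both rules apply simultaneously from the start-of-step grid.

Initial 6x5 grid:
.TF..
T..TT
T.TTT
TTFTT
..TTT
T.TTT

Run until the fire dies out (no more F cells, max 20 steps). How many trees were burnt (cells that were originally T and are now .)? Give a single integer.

Answer: 18

Derivation:
Step 1: +5 fires, +2 burnt (F count now 5)
Step 2: +5 fires, +5 burnt (F count now 5)
Step 3: +5 fires, +5 burnt (F count now 5)
Step 4: +3 fires, +5 burnt (F count now 3)
Step 5: +0 fires, +3 burnt (F count now 0)
Fire out after step 5
Initially T: 19, now '.': 29
Total burnt (originally-T cells now '.'): 18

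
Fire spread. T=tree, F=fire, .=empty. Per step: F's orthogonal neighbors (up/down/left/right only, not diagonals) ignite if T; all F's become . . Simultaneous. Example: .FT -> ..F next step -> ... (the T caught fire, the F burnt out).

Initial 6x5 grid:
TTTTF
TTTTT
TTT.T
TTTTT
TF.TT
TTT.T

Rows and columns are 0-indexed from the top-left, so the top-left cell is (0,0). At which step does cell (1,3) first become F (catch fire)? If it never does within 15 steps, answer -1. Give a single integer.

Step 1: cell (1,3)='T' (+5 fires, +2 burnt)
Step 2: cell (1,3)='F' (+8 fires, +5 burnt)
  -> target ignites at step 2
Step 3: cell (1,3)='.' (+7 fires, +8 burnt)
Step 4: cell (1,3)='.' (+4 fires, +7 burnt)
Step 5: cell (1,3)='.' (+1 fires, +4 burnt)
Step 6: cell (1,3)='.' (+0 fires, +1 burnt)
  fire out at step 6

2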